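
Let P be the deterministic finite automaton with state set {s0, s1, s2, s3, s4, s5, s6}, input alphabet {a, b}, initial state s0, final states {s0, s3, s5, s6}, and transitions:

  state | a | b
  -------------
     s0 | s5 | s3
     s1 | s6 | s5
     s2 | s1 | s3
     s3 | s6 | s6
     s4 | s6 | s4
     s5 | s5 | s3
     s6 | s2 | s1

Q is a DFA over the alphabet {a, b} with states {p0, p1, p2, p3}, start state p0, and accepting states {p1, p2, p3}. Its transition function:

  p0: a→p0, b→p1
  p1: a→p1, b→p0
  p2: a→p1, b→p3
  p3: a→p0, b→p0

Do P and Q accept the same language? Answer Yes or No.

No

The empty string ε is accepted by P but rejected by Q.
So L(P) ≠ L(Q).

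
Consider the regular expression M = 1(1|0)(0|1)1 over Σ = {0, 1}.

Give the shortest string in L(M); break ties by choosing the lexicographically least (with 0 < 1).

By inspection of the expression, no string of length less than 4 matches, and 1001 is the lexicographically first match of length 4.

1001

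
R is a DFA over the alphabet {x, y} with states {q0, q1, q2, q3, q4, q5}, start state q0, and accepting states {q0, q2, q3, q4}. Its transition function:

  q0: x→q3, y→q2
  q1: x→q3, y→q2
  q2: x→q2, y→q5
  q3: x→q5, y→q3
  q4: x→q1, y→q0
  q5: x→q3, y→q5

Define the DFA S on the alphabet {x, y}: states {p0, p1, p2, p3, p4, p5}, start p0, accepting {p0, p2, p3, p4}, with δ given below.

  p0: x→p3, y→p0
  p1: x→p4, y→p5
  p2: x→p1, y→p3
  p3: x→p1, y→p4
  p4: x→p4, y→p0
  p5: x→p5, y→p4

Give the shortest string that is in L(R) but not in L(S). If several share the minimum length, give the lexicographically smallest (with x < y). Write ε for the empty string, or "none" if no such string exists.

The string yxx is accepted by R but not by S.
No shorter string lies in the difference, and yxx is the lexicographically first length-3 string in L(R) \ L(S).

yxx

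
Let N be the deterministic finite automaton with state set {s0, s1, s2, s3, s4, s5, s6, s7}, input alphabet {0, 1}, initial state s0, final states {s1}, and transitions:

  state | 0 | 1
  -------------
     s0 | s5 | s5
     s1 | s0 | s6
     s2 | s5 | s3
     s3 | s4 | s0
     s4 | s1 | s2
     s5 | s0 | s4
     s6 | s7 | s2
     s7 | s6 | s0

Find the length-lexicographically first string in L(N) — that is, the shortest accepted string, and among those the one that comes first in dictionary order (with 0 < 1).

010

A breadth-first search from s0 reaches an accepting state first via the path s0 → s5 → s4 → s1 on input 010.
No string of length < 3 is accepted (BFS exhausts all shorter strings without reaching an accepting state), and 010 is the lexicographically least accepting string of length 3.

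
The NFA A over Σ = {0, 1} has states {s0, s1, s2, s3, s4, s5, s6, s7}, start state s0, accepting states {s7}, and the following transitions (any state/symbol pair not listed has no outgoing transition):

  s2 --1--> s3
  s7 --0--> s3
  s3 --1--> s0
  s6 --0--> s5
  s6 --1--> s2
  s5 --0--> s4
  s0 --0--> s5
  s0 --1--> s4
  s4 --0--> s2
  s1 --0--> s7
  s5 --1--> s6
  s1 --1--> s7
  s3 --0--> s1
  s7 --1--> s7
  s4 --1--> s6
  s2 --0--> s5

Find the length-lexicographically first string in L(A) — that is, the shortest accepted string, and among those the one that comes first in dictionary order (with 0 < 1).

A breadth-first search from s0 reaches an accepting state first via the path s0 → s4 → s2 → s3 → s1 → s7 on input 10100.
No string of length < 5 is accepted (BFS exhausts all shorter strings without reaching an accepting state), and 10100 is the lexicographically least accepting string of length 5.

10100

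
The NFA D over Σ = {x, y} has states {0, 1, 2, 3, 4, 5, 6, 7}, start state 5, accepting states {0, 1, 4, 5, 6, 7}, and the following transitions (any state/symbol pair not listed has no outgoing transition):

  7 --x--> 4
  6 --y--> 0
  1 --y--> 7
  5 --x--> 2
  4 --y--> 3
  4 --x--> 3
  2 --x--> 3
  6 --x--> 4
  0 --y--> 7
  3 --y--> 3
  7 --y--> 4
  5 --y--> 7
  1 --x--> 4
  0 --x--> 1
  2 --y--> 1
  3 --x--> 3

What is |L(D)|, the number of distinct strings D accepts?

9

The useful subgraph on states {1, 2, 4, 5, 7} is acyclic, so L(D) is finite; the longest accepting path visits 5 useful states, giving maximum string length 4.
Counting accepting paths from 5 by length: 1 of length 0, 1 of length 1, 3 of length 2, 2 of length 3, 2 of length 4. Total 9.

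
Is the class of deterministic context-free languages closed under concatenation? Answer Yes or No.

Take L₁ = {ε, c} (finite, hence regular and DCFL) and L₂ = {c aⁿbⁿ : n≥0} ∪ {cc aⁿb²ⁿ : n≥0} (a DCFL: the number of leading c's tells the DPDA whether to pop one stack symbol per b or per two b's). Then L₁L₂ ∩ cca⁺b* = {cc aⁿbⁿ : n≥1} ∪ {cc aⁿb²ⁿ : n≥1}. If L₁L₂ were a DCFL, so would be this intersection with a regular set, and a DPDA for it started from its configuration after reading cc would accept {aⁿbⁿ : n≥1} ∪ {aⁿb²ⁿ : n≥1}, which no deterministic PDA accepts (a DPDA for it would have a single run on aⁿb²ⁿ, accepting after the prefix aⁿbⁿ and accepting again after n more b's; an ordinary PDA that simulates it on a's and b's and, at any moment when it is accepting, may switch to reading only a fresh letter d while feeding each d to the simulation as a b, would accept aⁱbʲdᵏ (k≥1) exactly when both aⁱbʲ and aⁱbʲ⁺ᵏ are in the language, i.e. its language intersected with the regular set a*b*d⁺ would be exactly {aⁿbⁿdⁿ : n≥1} — impossible, since context-free languages are closed under intersection with regular sets and {aⁿbⁿdⁿ} is not context-free). Hence L₁L₂ is not a DCFL.

No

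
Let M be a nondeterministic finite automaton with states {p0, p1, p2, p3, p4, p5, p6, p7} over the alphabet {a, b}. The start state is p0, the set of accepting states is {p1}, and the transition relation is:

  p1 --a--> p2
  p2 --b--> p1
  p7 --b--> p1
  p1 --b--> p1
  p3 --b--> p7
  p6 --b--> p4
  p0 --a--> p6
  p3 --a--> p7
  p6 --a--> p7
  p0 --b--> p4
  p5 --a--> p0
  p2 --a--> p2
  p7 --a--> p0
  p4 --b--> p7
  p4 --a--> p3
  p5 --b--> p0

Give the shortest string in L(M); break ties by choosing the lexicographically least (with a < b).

aab

A breadth-first search from p0 reaches an accepting state first via the path p0 → p6 → p7 → p1 on input aab.
No string of length < 3 is accepted (BFS exhausts all shorter strings without reaching an accepting state), and aab is the lexicographically least accepting string of length 3.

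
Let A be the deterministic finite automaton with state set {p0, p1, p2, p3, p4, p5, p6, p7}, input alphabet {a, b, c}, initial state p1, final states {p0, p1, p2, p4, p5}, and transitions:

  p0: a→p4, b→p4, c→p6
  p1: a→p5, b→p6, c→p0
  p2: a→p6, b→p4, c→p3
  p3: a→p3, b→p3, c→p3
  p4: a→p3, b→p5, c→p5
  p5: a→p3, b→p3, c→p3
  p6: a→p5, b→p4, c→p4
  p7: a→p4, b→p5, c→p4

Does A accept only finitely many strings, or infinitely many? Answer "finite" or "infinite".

finite

The useful states (reachable from p1 and able to reach an accepting state) are {p0, p1, p4, p5, p6}.
Restricted to these states the transition graph has no cycle, so every accepting path has bounded length and L is finite.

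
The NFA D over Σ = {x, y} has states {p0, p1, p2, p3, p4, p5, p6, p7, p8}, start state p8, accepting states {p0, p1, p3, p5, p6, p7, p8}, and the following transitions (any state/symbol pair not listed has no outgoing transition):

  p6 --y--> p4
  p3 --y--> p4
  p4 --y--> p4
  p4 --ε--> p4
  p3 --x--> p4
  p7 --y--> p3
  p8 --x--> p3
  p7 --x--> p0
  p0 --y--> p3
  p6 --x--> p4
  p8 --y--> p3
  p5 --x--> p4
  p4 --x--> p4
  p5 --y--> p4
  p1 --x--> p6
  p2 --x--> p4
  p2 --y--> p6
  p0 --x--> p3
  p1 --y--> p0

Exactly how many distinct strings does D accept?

3

The useful subgraph on states {p3, p8} is acyclic, so L(D) is finite; the longest accepting path visits 2 useful states, giving maximum string length 1.
Counting accepting paths from p8 by length: 1 of length 0, 2 of length 1. Total 3.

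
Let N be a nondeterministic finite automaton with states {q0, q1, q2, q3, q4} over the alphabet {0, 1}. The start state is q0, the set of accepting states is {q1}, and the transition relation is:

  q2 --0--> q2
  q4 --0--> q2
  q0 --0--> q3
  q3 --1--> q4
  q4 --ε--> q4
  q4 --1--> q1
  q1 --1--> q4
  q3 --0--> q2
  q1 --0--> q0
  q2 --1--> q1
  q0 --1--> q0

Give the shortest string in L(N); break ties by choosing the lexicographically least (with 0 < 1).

001

A breadth-first search from q0 reaches an accepting state first via the path q0 → q3 → q2 → q1 on input 001.
No string of length < 3 is accepted (BFS exhausts all shorter strings without reaching an accepting state), and 001 is the lexicographically least accepting string of length 3.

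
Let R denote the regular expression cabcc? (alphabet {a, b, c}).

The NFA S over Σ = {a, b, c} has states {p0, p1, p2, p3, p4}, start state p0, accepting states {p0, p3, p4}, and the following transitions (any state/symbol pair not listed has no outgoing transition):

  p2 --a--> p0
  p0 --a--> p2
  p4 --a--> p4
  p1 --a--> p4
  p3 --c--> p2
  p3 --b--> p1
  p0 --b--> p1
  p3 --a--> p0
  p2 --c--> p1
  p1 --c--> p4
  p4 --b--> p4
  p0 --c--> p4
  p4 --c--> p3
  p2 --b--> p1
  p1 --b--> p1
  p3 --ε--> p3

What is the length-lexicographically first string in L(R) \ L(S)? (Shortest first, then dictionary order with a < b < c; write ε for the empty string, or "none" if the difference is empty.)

The string cabcc is accepted by R but not by S.
No shorter string lies in the difference, and cabcc is the lexicographically first length-5 string in L(R) \ L(S).

cabcc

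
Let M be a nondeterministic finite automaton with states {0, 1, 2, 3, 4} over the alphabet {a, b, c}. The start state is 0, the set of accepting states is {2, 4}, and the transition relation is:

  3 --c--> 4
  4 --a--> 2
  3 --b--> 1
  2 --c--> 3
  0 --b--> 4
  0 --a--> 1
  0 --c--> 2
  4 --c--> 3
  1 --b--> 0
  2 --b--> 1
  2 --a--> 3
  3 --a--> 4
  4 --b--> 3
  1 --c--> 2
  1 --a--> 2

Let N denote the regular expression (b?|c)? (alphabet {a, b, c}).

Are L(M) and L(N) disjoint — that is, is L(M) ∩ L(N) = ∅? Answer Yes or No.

The string b is accepted by both M and N.
Hence L(M) ∩ L(N) ≠ ∅.

No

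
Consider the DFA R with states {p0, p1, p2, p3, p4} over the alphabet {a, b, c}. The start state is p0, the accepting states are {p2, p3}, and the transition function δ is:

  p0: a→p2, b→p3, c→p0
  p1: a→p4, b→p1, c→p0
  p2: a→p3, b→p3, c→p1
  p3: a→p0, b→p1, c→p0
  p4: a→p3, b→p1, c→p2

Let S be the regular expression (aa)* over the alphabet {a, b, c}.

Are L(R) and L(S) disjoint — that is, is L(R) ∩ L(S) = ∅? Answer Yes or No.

The string aa is accepted by both R and S.
Hence L(R) ∩ L(S) ≠ ∅.

No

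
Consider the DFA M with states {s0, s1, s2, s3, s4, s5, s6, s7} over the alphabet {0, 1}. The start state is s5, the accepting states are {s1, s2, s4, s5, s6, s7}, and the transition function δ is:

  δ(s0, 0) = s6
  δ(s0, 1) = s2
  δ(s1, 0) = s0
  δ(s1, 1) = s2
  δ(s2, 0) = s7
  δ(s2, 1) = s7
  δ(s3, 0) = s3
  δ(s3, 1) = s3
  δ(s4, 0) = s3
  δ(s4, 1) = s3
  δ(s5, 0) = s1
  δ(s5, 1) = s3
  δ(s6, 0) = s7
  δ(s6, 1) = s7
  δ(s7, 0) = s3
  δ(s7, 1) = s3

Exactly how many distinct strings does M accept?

11

The useful subgraph on states {s0, s1, s2, s5, s6, s7} is acyclic, so L(M) is finite; the longest accepting path visits 5 useful states, giving maximum string length 4.
Counting accepting paths from s5 by length: 1 of length 0, 1 of length 1, 1 of length 2, 4 of length 3, 4 of length 4. Total 11.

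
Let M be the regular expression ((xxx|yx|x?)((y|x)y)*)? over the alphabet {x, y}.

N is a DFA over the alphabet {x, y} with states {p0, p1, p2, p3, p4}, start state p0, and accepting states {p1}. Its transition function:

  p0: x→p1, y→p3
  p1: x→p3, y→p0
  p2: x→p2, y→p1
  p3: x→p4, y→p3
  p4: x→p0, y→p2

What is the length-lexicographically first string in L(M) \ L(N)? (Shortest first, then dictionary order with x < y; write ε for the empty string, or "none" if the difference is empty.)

The empty string ε is accepted by M but not by N.
Since ε is the unique shortest string, it is the required witness.

ε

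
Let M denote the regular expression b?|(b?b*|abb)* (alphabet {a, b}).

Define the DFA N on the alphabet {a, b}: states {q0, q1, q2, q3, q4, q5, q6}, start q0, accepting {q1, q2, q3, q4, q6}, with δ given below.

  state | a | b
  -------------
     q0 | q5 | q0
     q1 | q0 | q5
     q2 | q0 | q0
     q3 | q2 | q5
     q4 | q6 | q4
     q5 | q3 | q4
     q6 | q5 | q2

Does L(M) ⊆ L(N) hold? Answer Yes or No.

No

The empty string ε is in L(M) but not in L(N).
So L(M) ⊄ L(N).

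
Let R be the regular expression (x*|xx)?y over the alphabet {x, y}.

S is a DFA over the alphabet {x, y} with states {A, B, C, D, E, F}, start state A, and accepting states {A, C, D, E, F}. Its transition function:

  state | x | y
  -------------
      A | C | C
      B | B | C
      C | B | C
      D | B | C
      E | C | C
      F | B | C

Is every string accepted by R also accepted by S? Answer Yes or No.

Converting the expression R to a DFA (subset construction, then merging equivalent states) gives the minimal DFA with states {r0, r1, r2}, start state r0, accepting states {r1} and transitions r0: x→r0, y→r1; r1: x→r2, y→r2; r2: x→r2, y→r2.
Exploring the product automaton R × S from the start pair (r0, A), following both machines on each input symbol, reaches 6 state pairs: (r0, A), (r0, C), (r1, C), (r0, B), (r2, B), (r2, C).
R accepts in {r1} and S accepts in {A, C, D, E, F}. The reachable pairs whose R-component is accepting are (r1, C); in each of them the S-component is accepting too, so the product for L(R) \ L(S) (R-component accepting, S-component rejecting) has no reachable accepting pair and the difference is empty.
Hence every string in L(R) is also in L(S).

Yes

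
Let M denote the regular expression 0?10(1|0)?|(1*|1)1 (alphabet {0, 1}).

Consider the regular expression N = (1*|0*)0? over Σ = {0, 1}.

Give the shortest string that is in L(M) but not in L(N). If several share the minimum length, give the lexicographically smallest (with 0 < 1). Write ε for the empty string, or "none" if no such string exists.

The string 010 is accepted by M but not by N.
No shorter string lies in the difference, and 010 is the lexicographically first length-3 string in L(M) \ L(N).

010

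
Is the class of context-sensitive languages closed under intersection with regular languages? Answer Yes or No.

Every regular language is context-sensitive, and context-sensitive languages are closed under intersection (an LBA runs the DFA check and then the LBA for L on the same linear tape).
So the context-sensitive languages are closed under intersection with a regular language.

Yes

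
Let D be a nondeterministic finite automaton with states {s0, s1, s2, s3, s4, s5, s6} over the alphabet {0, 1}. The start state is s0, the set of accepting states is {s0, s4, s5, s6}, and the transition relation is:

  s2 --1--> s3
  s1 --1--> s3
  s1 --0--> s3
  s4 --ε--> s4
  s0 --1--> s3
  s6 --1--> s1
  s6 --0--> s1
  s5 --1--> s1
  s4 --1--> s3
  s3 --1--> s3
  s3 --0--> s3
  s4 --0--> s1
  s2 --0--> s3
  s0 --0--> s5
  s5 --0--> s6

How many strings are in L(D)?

3

The useful subgraph on states {s0, s5, s6} is acyclic, so L(D) is finite; the longest accepting path visits 3 useful states, giving maximum string length 2.
Counting accepting paths from s0 by length: 1 of length 0, 1 of length 1, 1 of length 2. Total 3.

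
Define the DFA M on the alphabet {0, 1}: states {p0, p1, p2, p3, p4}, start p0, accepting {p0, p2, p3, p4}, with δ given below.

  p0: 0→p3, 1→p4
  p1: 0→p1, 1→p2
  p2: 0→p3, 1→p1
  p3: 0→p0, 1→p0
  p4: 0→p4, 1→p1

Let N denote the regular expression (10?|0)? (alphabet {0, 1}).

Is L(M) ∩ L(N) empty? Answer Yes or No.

No

The empty string ε is accepted by both M and N.
Hence L(M) ∩ L(N) ≠ ∅.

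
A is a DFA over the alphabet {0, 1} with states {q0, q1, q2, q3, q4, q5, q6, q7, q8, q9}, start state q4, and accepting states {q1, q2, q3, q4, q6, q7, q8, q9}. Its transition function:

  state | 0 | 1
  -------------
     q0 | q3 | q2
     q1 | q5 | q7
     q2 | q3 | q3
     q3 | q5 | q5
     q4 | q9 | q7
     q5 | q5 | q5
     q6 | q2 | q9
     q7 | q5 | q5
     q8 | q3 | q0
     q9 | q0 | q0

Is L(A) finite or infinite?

The useful states (reachable from q4 and able to reach an accepting state) are {q0, q2, q3, q4, q7, q9}.
Restricted to these states the transition graph has no cycle, so every accepting path has bounded length and L is finite.

finite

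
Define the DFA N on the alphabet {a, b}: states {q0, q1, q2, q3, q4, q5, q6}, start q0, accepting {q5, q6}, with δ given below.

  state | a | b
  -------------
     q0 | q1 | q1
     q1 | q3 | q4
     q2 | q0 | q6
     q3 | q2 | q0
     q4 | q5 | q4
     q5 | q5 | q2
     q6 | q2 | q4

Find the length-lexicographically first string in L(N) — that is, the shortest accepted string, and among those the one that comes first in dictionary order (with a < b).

A breadth-first search from q0 reaches an accepting state first via the path q0 → q1 → q4 → q5 on input aba.
No string of length < 3 is accepted (BFS exhausts all shorter strings without reaching an accepting state), and aba is the lexicographically least accepting string of length 3.

aba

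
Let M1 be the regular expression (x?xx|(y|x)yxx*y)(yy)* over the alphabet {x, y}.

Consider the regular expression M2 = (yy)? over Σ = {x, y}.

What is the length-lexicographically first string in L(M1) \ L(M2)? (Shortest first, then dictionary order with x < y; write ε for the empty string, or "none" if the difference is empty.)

xx

The string xx is accepted by M1 but not by M2.
No shorter string lies in the difference, and xx is the lexicographically first length-2 string in L(M1) \ L(M2).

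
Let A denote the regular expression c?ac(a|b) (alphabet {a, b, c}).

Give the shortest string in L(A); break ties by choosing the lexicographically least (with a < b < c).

By inspection of the expression, no string of length less than 3 matches, and aca is the lexicographically first match of length 3.

aca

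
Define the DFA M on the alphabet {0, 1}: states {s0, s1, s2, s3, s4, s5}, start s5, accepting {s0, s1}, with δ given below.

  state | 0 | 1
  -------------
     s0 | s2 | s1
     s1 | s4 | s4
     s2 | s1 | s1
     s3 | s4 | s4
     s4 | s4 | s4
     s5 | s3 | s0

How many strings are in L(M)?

The useful subgraph on states {s0, s1, s2, s5} is acyclic, so L(M) is finite; the longest accepting path visits 4 useful states, giving maximum string length 3.
Counting accepting paths from s5 by length: 1 of length 1, 1 of length 2, 2 of length 3. Total 4.

4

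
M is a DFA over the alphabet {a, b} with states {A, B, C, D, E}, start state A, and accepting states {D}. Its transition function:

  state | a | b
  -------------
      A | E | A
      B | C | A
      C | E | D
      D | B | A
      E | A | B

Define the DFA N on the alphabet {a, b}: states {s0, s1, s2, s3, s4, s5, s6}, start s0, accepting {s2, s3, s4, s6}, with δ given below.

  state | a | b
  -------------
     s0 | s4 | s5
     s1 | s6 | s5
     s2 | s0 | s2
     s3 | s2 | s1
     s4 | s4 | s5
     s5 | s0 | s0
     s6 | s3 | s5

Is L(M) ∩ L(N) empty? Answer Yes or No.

Exploring the product automaton M × N from the start pair (A, s0), following both machines on each input symbol, reaches 10 state pairs: (A, s0), (E, s4), (A, s5), (A, s4), (B, s5), (E, s0), (C, s0), (D, s5), (B, s0), (C, s4).
M accepts in {D} and N accepts in {s2, s3, s4, s6}; no reachable pair has both components accepting, so no string drives both machines to acceptance simultaneously and L(M) ∩ L(N) = ∅.
So no string is accepted by both, and the intersection is empty.

Yes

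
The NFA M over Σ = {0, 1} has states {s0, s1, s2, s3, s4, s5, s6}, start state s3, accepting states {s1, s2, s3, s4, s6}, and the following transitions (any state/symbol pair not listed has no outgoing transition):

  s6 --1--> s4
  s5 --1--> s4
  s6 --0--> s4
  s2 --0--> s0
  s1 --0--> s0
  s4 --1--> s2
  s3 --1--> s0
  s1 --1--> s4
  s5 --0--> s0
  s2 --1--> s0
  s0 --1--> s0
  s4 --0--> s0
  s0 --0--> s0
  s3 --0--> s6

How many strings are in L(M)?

The useful subgraph on states {s2, s3, s4, s6} is acyclic, so L(M) is finite; the longest accepting path visits 4 useful states, giving maximum string length 3.
Counting accepting paths from s3 by length: 1 of length 0, 1 of length 1, 2 of length 2, 2 of length 3. Total 6.

6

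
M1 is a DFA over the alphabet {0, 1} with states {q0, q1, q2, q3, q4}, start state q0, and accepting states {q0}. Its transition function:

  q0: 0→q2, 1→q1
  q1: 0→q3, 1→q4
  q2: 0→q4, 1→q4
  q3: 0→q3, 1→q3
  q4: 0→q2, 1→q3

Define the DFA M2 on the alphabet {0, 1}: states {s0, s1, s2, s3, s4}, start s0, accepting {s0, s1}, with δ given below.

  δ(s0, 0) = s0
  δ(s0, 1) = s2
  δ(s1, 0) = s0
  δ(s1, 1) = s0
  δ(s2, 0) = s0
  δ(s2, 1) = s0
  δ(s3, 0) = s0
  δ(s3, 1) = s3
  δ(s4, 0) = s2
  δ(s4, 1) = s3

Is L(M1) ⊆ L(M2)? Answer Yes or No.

Exploring the product automaton M1 × M2 from the start pair (q0, s0), following both machines on each input symbol, reaches 7 state pairs: (q0, s0), (q2, s0), (q1, s2), (q4, s0), (q4, s2), (q3, s0), (q3, s2).
M1 accepts in {q0} and M2 accepts in {s0, s1}. The reachable pairs whose M1-component is accepting are (q0, s0); in each of them the M2-component is accepting too, so the product for L(M1) \ L(M2) (M1-component accepting, M2-component rejecting) has no reachable accepting pair and the difference is empty.
Hence every string in L(M1) is also in L(M2).

Yes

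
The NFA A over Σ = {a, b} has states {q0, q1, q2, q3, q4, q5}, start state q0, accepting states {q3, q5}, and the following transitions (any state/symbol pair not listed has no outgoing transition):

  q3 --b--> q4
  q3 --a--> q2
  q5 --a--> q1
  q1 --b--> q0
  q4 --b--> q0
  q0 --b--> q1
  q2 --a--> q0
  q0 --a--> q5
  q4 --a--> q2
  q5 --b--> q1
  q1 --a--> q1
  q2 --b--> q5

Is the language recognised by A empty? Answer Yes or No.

The string a is accepted: the run q0 → q5 ends in the accepting state q5.
Since at least one string is accepted, L(A) is not empty.

No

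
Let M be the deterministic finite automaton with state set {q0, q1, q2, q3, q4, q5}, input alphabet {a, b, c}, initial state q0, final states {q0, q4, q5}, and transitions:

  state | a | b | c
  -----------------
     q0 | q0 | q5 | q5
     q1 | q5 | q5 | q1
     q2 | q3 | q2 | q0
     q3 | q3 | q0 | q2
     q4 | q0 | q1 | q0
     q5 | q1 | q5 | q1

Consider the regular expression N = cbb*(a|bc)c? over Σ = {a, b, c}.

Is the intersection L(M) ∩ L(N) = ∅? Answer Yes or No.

Yes

Converting the expression N to a DFA (subset construction, then merging equivalent states) gives the minimal DFA with states {n0, n1, n2, n3, n4, n5, n6}, start state n0, accepting states {n4, n6} and transitions n0: a→n1, b→n1, c→n2; n1: a→n1, b→n1, c→n1; n2: a→n1, b→n3, c→n1; n3: a→n4, b→n5, c→n1; n4: a→n1, b→n1, c→n6; n5: a→n4, b→n5, c→n4; n6: a→n1, b→n1, c→n1.
Exploring the product automaton M × N from the start pair (q0, n0), following both machines on each input symbol, reaches 9 state pairs: (q0, n0), (q0, n1), (q5, n1), (q5, n2), (q1, n1), (q5, n3), (q1, n4), (q5, n5), (q1, n6).
M accepts in {q0, q4, q5} and N accepts in {n4, n6}; no reachable pair has both components accepting, so no string drives both machines to acceptance simultaneously and L(M) ∩ L(N) = ∅.
So no string is accepted by both, and the intersection is empty.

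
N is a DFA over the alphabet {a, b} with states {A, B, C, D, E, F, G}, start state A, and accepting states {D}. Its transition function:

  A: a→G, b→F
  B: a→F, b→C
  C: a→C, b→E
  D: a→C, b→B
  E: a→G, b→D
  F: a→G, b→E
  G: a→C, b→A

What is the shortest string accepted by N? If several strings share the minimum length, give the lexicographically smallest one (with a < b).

A breadth-first search from A reaches an accepting state first via the path A → F → E → D on input bbb.
No string of length < 3 is accepted (BFS exhausts all shorter strings without reaching an accepting state), and bbb is the lexicographically least accepting string of length 3.

bbb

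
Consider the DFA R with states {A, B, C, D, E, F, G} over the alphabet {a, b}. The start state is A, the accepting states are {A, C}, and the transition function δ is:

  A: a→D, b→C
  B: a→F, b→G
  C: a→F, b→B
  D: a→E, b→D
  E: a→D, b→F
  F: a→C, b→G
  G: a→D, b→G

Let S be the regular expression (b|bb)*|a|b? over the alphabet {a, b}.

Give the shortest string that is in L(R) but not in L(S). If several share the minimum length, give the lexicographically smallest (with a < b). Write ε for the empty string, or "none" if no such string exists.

baa

The string baa is accepted by R but not by S.
No shorter string lies in the difference, and baa is the lexicographically first length-3 string in L(R) \ L(S).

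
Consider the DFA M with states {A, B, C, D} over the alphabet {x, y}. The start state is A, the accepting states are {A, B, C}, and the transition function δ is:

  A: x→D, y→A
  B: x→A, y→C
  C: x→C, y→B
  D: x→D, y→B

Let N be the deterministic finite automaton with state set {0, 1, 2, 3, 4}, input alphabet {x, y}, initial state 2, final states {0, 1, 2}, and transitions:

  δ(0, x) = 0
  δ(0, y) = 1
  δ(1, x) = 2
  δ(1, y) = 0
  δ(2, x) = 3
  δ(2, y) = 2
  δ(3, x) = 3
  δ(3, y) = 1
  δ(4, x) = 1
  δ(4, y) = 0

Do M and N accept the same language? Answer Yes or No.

Exploring the product automaton M × N from the start pair (A, 2), following both machines on each input symbol, reaches 4 state pairs: (A, 2), (D, 3), (B, 1), (C, 0).
M accepts in {A, B, C} and N accepts in {0, 1, 2}. In every reachable pair the two components are either both accepting — (A, 2), (B, 1), (C, 0) — or both non-accepting, so no string is accepted by exactly one of the machines: L(M) \ L(N) and L(N) \ L(M) are both empty.
Hence every string is accepted by M iff it is accepted by N, and the two languages coincide.

Yes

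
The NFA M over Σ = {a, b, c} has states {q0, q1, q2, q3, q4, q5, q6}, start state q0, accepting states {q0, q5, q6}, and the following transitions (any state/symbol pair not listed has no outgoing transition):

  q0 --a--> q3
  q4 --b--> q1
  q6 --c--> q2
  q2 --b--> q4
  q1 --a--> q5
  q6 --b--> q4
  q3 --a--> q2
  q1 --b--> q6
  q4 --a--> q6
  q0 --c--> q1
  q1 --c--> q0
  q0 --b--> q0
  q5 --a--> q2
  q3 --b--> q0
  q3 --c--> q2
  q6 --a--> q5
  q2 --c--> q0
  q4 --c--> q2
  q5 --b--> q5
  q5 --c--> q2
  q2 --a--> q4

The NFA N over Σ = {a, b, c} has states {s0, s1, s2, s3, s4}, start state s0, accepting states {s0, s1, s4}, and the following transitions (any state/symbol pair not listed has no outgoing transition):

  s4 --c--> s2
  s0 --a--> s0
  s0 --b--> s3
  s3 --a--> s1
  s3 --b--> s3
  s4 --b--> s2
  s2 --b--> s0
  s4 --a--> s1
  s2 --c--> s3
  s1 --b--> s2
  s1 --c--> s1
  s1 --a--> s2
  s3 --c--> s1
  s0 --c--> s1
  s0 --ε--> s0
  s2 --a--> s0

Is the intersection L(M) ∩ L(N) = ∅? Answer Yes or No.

The empty string ε is accepted by both M and N.
Hence L(M) ∩ L(N) ≠ ∅.

No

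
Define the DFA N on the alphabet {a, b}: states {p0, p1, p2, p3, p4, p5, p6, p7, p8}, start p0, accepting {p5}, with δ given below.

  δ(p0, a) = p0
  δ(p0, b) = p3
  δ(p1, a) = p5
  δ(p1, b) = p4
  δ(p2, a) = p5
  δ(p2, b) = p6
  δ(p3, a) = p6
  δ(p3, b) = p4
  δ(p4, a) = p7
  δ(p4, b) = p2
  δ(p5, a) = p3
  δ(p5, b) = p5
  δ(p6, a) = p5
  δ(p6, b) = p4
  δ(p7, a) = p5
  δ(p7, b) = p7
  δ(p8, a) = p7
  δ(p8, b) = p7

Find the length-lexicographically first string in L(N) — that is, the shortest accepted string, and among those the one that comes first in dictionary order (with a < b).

A breadth-first search from p0 reaches an accepting state first via the path p0 → p3 → p6 → p5 on input baa.
No string of length < 3 is accepted (BFS exhausts all shorter strings without reaching an accepting state), and baa is the lexicographically least accepting string of length 3.

baa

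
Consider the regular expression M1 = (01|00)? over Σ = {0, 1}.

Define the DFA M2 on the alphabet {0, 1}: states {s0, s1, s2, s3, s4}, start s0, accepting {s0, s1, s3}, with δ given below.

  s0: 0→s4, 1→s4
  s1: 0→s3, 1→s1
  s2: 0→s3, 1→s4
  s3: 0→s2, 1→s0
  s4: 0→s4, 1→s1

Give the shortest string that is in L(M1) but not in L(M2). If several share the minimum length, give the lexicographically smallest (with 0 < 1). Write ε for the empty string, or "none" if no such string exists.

The string 00 is accepted by M1 but not by M2.
No shorter string lies in the difference, and 00 is the lexicographically first length-2 string in L(M1) \ L(M2).

00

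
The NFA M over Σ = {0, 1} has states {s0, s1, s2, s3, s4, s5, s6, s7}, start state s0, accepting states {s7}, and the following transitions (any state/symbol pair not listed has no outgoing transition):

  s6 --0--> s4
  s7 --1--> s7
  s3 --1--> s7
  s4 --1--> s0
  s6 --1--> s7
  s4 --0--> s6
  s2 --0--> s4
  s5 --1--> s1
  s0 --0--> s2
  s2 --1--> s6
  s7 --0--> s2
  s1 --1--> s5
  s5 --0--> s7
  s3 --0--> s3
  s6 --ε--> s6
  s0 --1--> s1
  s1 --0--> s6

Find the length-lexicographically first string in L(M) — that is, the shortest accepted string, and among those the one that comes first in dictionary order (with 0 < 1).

011

A breadth-first search from s0 reaches an accepting state first via the path s0 → s2 → s6 → s7 on input 011.
No string of length < 3 is accepted (BFS exhausts all shorter strings without reaching an accepting state), and 011 is the lexicographically least accepting string of length 3.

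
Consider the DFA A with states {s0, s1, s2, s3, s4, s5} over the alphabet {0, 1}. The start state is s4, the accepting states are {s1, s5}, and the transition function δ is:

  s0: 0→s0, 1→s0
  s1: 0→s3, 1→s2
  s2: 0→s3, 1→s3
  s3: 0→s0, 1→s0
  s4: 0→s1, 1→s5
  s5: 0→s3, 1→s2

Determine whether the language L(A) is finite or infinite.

The useful states (reachable from s4 and able to reach an accepting state) are {s1, s4, s5}.
Restricted to these states the transition graph has no cycle, so every accepting path has bounded length and L is finite.

finite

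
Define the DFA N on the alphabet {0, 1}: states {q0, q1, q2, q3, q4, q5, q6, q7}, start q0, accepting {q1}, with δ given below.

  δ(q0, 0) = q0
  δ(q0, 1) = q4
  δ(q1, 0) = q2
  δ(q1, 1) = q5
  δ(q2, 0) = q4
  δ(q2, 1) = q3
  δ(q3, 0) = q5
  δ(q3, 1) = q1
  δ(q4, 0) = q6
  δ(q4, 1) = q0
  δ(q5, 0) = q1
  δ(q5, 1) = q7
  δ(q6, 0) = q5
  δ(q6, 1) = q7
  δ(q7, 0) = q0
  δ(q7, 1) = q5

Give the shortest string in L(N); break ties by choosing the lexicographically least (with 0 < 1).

A breadth-first search from q0 reaches an accepting state first via the path q0 → q4 → q6 → q5 → q1 on input 1000.
No string of length < 4 is accepted (BFS exhausts all shorter strings without reaching an accepting state), and 1000 is the lexicographically least accepting string of length 4.

1000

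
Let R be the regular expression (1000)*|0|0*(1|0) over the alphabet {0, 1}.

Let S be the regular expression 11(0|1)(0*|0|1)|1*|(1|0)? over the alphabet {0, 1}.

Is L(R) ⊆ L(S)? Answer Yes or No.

The string 00 is in L(R) but not in L(S).
So L(R) ⊄ L(S).

No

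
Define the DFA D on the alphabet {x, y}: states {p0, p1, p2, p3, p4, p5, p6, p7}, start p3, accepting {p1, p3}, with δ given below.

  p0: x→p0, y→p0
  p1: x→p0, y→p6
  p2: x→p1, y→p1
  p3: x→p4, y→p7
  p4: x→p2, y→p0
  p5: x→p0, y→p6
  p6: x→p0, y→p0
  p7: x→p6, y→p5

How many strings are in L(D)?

The useful subgraph on states {p1, p2, p3, p4} is acyclic, so L(D) is finite; the longest accepting path visits 4 useful states, giving maximum string length 3.
Counting accepting paths from p3 by length: 1 of length 0, 2 of length 3. Total 3.

3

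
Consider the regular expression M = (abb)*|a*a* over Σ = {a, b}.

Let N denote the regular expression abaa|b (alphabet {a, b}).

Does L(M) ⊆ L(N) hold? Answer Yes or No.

The empty string ε is in L(M) but not in L(N).
So L(M) ⊄ L(N).

No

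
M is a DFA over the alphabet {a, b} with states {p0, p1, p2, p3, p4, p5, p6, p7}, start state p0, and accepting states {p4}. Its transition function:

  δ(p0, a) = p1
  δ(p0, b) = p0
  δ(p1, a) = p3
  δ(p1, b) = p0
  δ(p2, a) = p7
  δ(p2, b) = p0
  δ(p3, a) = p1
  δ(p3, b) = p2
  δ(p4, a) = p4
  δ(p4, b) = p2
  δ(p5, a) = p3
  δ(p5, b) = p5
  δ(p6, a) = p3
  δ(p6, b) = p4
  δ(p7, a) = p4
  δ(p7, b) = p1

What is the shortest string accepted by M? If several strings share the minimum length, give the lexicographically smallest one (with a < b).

aabaa

A breadth-first search from p0 reaches an accepting state first via the path p0 → p1 → p3 → p2 → p7 → p4 on input aabaa.
No string of length < 5 is accepted (BFS exhausts all shorter strings without reaching an accepting state), and aabaa is the lexicographically least accepting string of length 5.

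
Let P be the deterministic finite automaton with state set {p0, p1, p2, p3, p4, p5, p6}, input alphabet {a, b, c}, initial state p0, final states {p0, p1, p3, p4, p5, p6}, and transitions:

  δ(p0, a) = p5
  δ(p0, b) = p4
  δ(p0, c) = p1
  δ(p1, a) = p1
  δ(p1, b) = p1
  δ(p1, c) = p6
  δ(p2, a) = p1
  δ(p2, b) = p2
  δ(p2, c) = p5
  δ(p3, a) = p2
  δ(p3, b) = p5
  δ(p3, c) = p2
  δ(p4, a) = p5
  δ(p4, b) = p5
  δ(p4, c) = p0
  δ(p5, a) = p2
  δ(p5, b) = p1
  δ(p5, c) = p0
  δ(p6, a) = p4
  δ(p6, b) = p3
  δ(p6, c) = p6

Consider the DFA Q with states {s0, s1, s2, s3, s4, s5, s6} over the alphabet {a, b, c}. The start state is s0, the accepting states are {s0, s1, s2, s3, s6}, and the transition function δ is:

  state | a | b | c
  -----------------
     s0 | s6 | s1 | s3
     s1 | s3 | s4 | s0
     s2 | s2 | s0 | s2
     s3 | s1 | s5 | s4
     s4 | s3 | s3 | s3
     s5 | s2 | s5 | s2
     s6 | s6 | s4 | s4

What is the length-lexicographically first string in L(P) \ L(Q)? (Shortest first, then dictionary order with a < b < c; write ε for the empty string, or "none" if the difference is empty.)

The string ab is accepted by P but not by Q.
No shorter string lies in the difference, and ab is the lexicographically first length-2 string in L(P) \ L(Q).

ab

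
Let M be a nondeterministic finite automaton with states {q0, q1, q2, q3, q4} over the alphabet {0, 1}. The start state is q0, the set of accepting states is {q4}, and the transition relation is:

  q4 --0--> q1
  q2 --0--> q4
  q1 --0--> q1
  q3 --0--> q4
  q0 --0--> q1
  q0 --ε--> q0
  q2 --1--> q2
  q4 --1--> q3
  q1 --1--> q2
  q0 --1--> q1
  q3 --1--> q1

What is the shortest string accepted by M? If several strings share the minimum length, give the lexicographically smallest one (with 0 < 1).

010

A breadth-first search from q0 reaches an accepting state first via the path q0 → q1 → q2 → q4 on input 010.
No string of length < 3 is accepted (BFS exhausts all shorter strings without reaching an accepting state), and 010 is the lexicographically least accepting string of length 3.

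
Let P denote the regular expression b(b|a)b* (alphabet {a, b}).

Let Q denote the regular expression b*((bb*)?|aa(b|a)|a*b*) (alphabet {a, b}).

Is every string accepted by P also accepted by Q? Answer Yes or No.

Yes

Converting the expression P to a DFA (subset construction, then merging equivalent states) gives the minimal DFA with states {p0, p1, p2, p3}, start state p0, accepting states {p3} and transitions p0: a→p1, b→p2; p1: a→p1, b→p1; p2: a→p3, b→p3; p3: a→p1, b→p3.
Converting the expression Q to a DFA (subset construction, then merging equivalent states) gives the minimal DFA with states {q0, q1, q2, q3}, start state q0, accepting states {q0, q1, q2} and transitions q0: a→q1, b→q0; q1: a→q1, b→q2; q2: a→q3, b→q2; q3: a→q3, b→q3.
Exploring the product automaton P × Q from the start pair (p0, q0), following both machines on each input symbol, reaches 8 state pairs: (p0, q0), (p1, q1), (p2, q0), (p1, q2), (p3, q1), (p3, q0), (p1, q3), (p3, q2).
P accepts in {p3} and Q accepts in {q0, q1, q2}. The reachable pairs whose P-component is accepting are (p3, q1), (p3, q0), (p3, q2); in each of them the Q-component is accepting too, so the product for L(P) \ L(Q) (P-component accepting, Q-component rejecting) has no reachable accepting pair and the difference is empty.
Hence every string in L(P) is also in L(Q).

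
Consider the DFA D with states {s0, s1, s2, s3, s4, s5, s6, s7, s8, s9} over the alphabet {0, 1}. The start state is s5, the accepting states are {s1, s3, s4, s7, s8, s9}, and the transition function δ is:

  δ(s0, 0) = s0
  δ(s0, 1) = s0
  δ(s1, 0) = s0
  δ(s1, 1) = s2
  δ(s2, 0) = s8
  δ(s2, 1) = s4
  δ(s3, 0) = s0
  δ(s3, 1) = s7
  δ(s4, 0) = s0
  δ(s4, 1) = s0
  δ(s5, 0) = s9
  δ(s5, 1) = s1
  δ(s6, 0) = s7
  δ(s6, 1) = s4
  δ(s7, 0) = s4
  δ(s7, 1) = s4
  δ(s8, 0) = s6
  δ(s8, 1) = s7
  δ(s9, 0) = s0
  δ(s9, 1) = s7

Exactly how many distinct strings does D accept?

The useful subgraph on states {s1, s2, s4, s5, s6, s7, s8, s9} is acyclic, so L(D) is finite; the longest accepting path visits 7 useful states, giving maximum string length 6.
Counting accepting paths from s5 by length: 2 of length 1, 1 of length 2, 4 of length 3, 1 of length 4, 4 of length 5, 2 of length 6. Total 14.

14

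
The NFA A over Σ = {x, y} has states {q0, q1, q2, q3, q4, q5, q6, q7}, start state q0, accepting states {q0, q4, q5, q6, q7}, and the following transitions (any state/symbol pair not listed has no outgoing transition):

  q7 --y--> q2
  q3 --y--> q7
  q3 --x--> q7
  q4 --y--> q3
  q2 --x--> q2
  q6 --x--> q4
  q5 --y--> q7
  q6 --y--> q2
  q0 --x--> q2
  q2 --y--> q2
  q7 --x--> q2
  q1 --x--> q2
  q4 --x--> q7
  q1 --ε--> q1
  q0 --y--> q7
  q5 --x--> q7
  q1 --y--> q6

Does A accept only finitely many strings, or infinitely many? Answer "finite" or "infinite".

finite

The useful states (reachable from q0 and able to reach an accepting state) are {q0, q7}.
Restricted to these states the transition graph has no cycle, so every accepting path has bounded length and L is finite.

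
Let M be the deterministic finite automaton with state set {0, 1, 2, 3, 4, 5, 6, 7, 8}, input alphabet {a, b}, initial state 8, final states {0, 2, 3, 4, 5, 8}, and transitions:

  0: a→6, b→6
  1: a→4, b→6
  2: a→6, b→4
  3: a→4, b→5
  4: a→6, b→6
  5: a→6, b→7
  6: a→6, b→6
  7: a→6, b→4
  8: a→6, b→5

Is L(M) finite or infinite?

finite

The useful states (reachable from 8 and able to reach an accepting state) are {4, 5, 7, 8}.
Restricted to these states the transition graph has no cycle, so every accepting path has bounded length and L is finite.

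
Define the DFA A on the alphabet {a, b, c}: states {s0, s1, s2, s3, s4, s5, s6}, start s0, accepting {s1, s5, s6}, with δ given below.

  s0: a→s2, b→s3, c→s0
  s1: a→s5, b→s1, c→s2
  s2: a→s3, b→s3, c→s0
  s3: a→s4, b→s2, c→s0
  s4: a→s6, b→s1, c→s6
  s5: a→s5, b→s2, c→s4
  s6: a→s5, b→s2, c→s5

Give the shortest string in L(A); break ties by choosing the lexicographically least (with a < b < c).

baa

A breadth-first search from s0 reaches an accepting state first via the path s0 → s3 → s4 → s6 on input baa.
No string of length < 3 is accepted (BFS exhausts all shorter strings without reaching an accepting state), and baa is the lexicographically least accepting string of length 3.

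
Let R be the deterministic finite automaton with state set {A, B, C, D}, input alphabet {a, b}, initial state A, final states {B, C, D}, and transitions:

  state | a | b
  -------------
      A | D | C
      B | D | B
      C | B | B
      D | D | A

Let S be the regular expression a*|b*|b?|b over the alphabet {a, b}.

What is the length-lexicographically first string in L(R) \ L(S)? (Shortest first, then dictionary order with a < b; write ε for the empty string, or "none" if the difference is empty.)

The string ba is accepted by R but not by S.
No shorter string lies in the difference, and ba is the lexicographically first length-2 string in L(R) \ L(S).

ba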